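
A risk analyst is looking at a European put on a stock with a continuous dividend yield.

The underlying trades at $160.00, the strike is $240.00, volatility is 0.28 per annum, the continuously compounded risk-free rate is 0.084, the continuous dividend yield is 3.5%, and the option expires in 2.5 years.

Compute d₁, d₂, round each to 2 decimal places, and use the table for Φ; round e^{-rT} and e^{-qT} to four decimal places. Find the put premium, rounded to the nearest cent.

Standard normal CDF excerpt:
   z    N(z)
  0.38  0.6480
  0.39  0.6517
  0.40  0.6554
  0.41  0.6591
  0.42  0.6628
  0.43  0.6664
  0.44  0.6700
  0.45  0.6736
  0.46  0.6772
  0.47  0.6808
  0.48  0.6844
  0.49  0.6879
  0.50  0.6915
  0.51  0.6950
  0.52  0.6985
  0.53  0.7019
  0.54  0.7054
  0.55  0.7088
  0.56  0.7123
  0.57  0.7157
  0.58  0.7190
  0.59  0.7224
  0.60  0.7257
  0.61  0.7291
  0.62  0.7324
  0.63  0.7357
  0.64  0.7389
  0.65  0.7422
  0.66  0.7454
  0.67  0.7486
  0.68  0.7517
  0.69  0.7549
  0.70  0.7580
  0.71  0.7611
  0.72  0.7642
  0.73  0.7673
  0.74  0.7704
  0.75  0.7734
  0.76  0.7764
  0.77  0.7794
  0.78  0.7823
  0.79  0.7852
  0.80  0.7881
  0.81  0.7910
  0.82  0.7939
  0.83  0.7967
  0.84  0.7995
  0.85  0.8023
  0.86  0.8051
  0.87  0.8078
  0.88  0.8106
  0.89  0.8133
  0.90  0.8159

$59.47

σ√T = 0.28 × 1.5811 = 0.4427
ln(S/K) + (r − q + σ²/2)T = ln(160/240) + (0.084 − 0.035 + 0.28²/2)·2.5 = -0.4055 + 0.2205 = -0.1850
d₁ = -0.1850 / 0.4427 = -0.4178 ⇒ -0.42
d₂ = d₁ − σ√T = -0.4178 − 0.4427 = -0.8605 ⇒ -0.86
exp(−qT) = exp(−0.035·2.5) = 0.9162;  exp(−rT) = exp(−0.084·2.5) = 0.8106
P = 240·0.8106·N(0.86) − 160·0.9162·N(0.42) = 240·0.8106·0.8051 − 160·0.9162·0.6628 = 156.6274 − 97.1612 = 59.4662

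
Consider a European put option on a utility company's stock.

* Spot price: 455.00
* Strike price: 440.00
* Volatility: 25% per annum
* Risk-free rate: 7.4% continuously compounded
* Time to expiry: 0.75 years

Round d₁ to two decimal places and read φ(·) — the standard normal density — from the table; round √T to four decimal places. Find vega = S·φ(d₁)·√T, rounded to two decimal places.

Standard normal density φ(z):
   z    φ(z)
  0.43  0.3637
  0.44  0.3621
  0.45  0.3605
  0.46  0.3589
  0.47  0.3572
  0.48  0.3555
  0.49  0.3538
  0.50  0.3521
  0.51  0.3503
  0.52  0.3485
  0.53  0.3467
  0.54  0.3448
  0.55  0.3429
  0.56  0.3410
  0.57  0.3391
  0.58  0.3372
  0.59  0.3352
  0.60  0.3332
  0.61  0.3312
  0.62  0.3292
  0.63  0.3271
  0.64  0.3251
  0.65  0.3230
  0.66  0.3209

σ√T = 0.25 × 0.8660 = 0.2165
d₁ = [ln(455/440) + (0.074 + 0.25²/2)·0.75] / 0.2165 = [0.0335 + 0.0789] / 0.2165 = 0.5194 which rounds to 0.52
√T = √0.75 = 0.8660
φ(d₁) = φ(0.52) = 0.3485
vega = S·φ(d₁)·√T = 455·0.3485·0.8660 = 137.3195

137.32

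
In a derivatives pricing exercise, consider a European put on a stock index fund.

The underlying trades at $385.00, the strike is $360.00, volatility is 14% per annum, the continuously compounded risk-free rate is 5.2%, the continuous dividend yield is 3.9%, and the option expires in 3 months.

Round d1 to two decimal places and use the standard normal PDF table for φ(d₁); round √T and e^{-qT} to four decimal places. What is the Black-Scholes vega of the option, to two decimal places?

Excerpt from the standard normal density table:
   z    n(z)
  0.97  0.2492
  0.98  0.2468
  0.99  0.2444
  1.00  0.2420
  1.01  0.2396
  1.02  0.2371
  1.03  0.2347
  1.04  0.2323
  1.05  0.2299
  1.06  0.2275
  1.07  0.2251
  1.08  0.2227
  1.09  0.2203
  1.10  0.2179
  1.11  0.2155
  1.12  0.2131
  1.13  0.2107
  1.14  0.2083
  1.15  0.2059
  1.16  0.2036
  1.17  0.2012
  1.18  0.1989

T = 0.25;  σ√T = 0.0700
d₁ = [ln(385/360) + (0.052 − 0.039 + 0.14²/2)·0.25] / 0.0700 = [0.0671 + 0.0057] / 0.0700 = 1.0406 which rounds to 1.04
√T = √0.25 = 0.5000
φ(d₁) = φ(1.04) = 0.2323
e^(−qT) = e^(−0.039·0.25) = 0.9903
vega = S·e^(−qT)·φ(d₁)·√T = 385·0.9903·0.2323·0.5000 = 44.2840
(Call and put vega coincide under Black-Scholes.)

44.28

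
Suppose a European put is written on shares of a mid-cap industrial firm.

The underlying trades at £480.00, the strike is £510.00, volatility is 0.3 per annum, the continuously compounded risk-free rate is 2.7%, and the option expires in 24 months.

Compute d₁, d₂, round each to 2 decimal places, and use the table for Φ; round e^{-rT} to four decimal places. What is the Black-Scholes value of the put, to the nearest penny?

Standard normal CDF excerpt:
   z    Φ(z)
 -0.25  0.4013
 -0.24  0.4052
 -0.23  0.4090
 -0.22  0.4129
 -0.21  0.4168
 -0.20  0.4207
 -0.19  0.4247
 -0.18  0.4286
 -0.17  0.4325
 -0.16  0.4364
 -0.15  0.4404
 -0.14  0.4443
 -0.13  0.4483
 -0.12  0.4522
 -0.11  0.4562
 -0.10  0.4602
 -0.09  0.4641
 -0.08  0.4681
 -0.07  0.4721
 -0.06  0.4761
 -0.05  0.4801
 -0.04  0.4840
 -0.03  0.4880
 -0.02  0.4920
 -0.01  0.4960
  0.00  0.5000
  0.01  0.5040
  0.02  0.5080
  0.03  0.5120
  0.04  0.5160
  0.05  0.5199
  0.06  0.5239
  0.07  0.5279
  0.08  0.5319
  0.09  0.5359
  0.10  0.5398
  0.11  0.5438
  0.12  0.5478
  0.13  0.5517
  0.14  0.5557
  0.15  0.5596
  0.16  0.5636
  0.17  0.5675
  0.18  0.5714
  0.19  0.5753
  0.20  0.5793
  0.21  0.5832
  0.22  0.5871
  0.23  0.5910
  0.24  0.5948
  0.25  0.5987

σ√T = 0.3 × 1.4142 = 0.4243
d₁ = [ln(480/510) + (0.027 + ½·0.3²)·2] / (σ√T) = (-0.0606 + 0.1440) / 0.4243 = 0.1965 → 0.20
d₂ = 0.1965 − 0.4243 = -0.2277 → -0.23
e^(−rT) = e^(−0.027·2) = 0.9474
N(−d₂) = N(0.23) = 0.5910;  N(−d₁) = N(-0.20) = 0.4207
P = 510·0.9474·0.5910 − 480·0.4207 = 285.5558 − 201.9360 = 83.6198

£83.62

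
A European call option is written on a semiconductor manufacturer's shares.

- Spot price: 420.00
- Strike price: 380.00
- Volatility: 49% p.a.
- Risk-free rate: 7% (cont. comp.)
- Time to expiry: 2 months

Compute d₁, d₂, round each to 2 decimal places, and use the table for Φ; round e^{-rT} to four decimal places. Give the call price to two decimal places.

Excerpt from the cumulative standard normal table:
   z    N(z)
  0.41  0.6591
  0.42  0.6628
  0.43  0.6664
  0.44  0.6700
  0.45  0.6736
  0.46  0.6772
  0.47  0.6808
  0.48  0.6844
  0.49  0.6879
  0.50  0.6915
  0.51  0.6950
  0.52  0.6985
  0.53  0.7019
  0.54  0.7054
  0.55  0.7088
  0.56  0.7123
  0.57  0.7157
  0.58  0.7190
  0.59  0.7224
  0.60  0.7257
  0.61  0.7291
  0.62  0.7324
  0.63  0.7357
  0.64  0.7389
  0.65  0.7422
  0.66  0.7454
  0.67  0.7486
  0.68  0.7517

T = 0.1667;  σ√T = 0.2000
d₁ = [ln(420/380) + (0.07 + 0.49²/2)·0.1667] / 0.2000 = [0.1001 + 0.0317] / 0.2000 = 0.6587 → 0.66
d₂ = d₁ − σ√T = 0.6587 − 0.2000 = 0.4586 → 0.46
exp(−rT) = exp(−0.07·0.1667) = 0.9884
N(d₁) = N(0.66) = 0.7454;  N(d₂) = N(0.46) = 0.6772
C = 420·0.7454 − 380·0.9884·0.6772 = 313.0680 − 254.3509 = 58.7171

58.72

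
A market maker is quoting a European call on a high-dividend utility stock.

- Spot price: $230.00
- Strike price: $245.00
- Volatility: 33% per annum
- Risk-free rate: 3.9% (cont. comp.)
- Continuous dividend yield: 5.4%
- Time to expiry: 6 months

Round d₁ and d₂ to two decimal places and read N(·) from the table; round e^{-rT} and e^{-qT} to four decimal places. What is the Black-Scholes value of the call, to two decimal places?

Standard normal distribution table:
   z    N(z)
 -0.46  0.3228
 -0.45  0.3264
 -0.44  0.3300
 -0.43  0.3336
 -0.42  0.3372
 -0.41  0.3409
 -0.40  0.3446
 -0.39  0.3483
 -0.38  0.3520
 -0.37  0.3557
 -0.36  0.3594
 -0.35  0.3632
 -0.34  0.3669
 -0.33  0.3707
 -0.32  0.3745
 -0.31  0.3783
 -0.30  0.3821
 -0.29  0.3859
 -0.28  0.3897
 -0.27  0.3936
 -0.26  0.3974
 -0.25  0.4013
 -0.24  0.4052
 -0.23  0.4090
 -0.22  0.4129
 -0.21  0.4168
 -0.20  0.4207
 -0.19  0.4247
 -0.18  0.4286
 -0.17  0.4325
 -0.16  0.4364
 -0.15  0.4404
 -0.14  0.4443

$14.06

σ√T = 0.33·√0.5 = 0.2333
ln(S/K) + (r − q + σ²/2)T = ln(230/245) + (0.039 − 0.054 + 0.33²/2)·0.5 = -0.0632 + 0.0197 = -0.0435
d₁ = -0.0435 / 0.2333 = -0.1862 which rounds to -0.19
d₂ = d₁ − σ√T = -0.1862 − 0.2333 = -0.4196 which rounds to -0.42
exp(−qT) = exp(−0.054·0.5) = 0.9734;  exp(−rT) = exp(−0.039·0.5) = 0.9807
N(d₁) = N(-0.19) = 0.4247;  N(d₂) = N(-0.42) = 0.3372
C = 230·0.9734·0.4247 − 245·0.9807·0.3372 = 95.0827 − 81.0195 = 14.0631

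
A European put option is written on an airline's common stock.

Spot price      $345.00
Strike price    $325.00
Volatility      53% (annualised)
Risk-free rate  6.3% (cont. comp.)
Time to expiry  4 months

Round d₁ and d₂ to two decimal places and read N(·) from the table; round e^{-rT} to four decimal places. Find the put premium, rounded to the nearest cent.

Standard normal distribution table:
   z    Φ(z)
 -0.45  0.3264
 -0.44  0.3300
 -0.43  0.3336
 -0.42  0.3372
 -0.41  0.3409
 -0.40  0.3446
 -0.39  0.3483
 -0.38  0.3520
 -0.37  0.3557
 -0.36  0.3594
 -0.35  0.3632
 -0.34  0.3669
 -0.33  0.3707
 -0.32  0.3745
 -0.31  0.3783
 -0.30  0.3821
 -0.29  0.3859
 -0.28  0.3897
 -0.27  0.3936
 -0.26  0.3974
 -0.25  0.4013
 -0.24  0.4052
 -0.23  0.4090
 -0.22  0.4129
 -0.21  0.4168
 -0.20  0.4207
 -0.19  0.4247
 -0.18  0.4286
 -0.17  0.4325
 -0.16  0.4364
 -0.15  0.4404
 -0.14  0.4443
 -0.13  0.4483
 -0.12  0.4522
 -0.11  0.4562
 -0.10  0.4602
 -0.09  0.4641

$28.85

σ√T = 0.53 × 0.5774 = 0.3060
ln(S/K) + (r + σ²/2)T = ln(345/325) + (0.063 + 0.53²/2)·0.3333 = 0.0597 + 0.0678 = 0.1275
d₁ = 0.1275 / 0.3060 = 0.4168 ≈ 0.42
d₂ = d₁ − σ√T = 0.4168 − 0.3060 = 0.1108 ≈ 0.11
exp(−rT) = exp(−0.063·0.3333) = 0.9792
P = 325·0.9792·N(-0.11) − 345·N(-0.42) = 325·0.9792·0.4562 − 345·0.3372 = 145.1811 − 116.3340 = 28.8471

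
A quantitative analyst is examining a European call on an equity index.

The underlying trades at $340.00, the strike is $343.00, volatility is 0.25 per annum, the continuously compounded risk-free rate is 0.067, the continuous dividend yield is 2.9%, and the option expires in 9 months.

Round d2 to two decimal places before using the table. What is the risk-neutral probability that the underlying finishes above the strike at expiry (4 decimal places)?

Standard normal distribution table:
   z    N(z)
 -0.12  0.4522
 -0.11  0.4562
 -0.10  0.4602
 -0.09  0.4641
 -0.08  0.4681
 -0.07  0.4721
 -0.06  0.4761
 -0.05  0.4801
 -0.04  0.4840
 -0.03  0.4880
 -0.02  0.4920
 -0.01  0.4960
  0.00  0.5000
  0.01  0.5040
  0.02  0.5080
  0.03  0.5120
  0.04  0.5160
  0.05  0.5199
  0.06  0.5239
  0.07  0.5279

σ√T = 0.25·√0.75 = 0.2165
ln(S/K) + (r − q + σ²/2)T = ln(340/343) + (0.067 − 0.029 + 0.25²/2)·0.75 = -0.0088 + 0.0519 = 0.0432
d₁ = 0.0432 / 0.2165 = 0.1993 ⇒ 0.20
d₂ = d₁ − σ√T = 0.1993 − 0.2165 = -0.0172 ⇒ -0.02
Risk-neutral Pr[S_T > K] = N(d₂) = N(-0.02) = 0.4920

0.4920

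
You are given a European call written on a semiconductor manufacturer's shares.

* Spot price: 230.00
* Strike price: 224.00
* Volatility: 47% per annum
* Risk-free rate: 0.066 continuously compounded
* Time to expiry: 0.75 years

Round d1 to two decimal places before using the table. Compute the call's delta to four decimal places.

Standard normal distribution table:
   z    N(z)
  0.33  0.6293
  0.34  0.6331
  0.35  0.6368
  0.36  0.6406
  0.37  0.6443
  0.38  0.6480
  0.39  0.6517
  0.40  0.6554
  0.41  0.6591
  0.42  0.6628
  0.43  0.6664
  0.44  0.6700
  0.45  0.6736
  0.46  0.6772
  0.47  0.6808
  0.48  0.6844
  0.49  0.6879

0.6517

σ√T = 0.47 × 0.8660 = 0.4070
d₁ = [ln(230/224) + (0.066 + 0.47²/2)·0.75] / 0.4070 = [0.0264 + 0.1323] / 0.4070 = 0.3901 ≈ 0.39
N(d₁) = N(0.39) = 0.6517
Δ_call = N(d₁) = 0.6517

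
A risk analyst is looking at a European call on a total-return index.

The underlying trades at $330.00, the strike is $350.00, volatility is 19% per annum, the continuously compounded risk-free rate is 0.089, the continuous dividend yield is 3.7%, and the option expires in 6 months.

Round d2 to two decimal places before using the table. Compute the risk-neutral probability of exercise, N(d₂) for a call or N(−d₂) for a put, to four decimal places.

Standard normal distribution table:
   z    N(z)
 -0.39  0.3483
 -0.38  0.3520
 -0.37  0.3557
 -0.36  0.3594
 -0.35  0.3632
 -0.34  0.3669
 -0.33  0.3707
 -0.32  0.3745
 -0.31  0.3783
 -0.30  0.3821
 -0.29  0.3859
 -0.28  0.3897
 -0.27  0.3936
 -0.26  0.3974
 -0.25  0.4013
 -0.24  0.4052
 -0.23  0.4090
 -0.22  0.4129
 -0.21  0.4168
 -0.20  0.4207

0.3783

σ√T = 0.19·√0.5 = 0.1344
ln(S/K) + (r − q + σ²/2)T = ln(330/350) + (0.089 − 0.037 + 0.19²/2)·0.5 = -0.0588 + 0.0350 = -0.0238
d₁ = -0.0238 / 0.1344 = -0.1773 ⇒ -0.18
d₂ = d₁ − σ√T = -0.1773 − 0.1344 = -0.3116 ⇒ -0.31
Risk-neutral Pr[S_T > K] = N(d₂) = N(-0.31) = 0.3783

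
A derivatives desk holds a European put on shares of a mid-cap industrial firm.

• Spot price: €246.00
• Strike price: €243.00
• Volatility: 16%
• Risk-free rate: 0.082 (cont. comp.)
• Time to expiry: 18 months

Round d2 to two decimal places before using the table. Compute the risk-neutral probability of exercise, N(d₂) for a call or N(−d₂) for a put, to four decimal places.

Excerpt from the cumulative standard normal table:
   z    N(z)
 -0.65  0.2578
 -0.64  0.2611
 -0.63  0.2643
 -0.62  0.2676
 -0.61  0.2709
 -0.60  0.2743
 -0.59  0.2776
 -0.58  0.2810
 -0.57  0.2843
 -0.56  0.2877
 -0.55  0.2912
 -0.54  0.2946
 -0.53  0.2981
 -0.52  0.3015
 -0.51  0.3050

T = 1.5;  σ√T = 0.1960
d₁ = [ln(246/243) + (0.082 + 0.16²/2)·1.5] / 0.1960 = [0.0123 + 0.1422] / 0.1960 = 0.7883 which rounds to 0.79
d₂ = d₁ − σ√T = 0.7883 − 0.1960 = 0.5923 which rounds to 0.59
Pr(exercise) under Q = N(−d₂) = N(-0.59) = 0.2776

0.2776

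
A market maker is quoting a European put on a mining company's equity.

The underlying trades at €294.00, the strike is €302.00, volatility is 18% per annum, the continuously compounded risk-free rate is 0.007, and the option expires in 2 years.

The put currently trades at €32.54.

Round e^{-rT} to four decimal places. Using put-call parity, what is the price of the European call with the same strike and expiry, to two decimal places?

exp(−rT) = exp(−0.007·2) = 0.9861
Put-call parity: C − P = S − K·e^(−rT) = 294 − 302·0.9861 = 294 − 297.8022 = -3.8022
C = P + (C − P) = 32.54 + (-3.8022) = 28.7378

€28.74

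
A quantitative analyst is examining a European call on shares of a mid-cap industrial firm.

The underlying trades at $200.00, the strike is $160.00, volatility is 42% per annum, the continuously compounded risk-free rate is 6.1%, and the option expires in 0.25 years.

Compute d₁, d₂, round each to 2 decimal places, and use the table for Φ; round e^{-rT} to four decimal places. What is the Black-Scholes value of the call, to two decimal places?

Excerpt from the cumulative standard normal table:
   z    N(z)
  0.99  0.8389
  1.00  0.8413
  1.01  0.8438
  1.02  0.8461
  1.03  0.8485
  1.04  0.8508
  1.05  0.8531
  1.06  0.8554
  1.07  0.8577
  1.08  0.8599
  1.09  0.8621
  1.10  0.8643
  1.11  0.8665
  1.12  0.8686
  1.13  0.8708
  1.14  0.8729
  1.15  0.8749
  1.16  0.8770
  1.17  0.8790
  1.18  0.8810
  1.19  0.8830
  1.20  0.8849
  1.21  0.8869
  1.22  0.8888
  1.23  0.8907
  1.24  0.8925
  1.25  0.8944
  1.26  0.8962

$44.79

σ√T = 0.42 × 0.5000 = 0.2100
d₁ = [ln(200/160) + (0.061 + ½·0.42²)·0.25] / (σ√T) = (0.2231 + 0.0373) / 0.2100 = 1.2402 → 1.24
d₂ = 1.2402 − 0.2100 = 1.0302 → 1.03
e^(−rT) = e^(−0.061·0.25) = 0.9849
N(d₁) = N(1.24) = 0.8925;  N(d₂) = N(1.03) = 0.8485
C = 200·0.8925 − 160·0.9849·0.8485 = 178.5000 − 133.7100 = 44.7900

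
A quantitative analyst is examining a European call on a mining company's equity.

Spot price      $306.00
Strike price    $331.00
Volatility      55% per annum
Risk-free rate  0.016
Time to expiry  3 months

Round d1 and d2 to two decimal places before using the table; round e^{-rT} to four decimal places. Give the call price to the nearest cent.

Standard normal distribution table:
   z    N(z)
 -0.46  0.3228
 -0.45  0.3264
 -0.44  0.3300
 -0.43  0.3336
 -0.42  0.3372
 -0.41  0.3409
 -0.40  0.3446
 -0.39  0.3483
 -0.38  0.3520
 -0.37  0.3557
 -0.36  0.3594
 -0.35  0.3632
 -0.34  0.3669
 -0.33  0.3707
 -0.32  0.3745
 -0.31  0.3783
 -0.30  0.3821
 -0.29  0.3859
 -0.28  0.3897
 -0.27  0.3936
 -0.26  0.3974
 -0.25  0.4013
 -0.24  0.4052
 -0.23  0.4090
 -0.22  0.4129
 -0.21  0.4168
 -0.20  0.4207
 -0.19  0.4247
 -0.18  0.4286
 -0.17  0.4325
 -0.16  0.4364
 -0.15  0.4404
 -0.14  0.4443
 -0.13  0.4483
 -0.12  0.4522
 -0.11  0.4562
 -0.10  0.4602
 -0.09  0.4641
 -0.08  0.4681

σ√T = 0.55·√0.25 = 0.2750
ln(S/K) + (r + σ²/2)T = ln(306/331) + (0.016 + 0.55²/2)·0.25 = -0.0785 + 0.0418 = -0.0367
d₁ = -0.0367 / 0.2750 = -0.1335 which rounds to -0.13
d₂ = d₁ − σ√T = -0.1335 − 0.2750 = -0.4085 which rounds to -0.41
exp(−rT) = exp(−0.016·0.25) = 0.9960
N(d₁) = N(-0.13) = 0.4483;  N(d₂) = N(-0.41) = 0.3409
C = 306·0.4483 − 331·0.9960·0.3409 = 137.1798 − 112.3865 = 24.7933

$24.79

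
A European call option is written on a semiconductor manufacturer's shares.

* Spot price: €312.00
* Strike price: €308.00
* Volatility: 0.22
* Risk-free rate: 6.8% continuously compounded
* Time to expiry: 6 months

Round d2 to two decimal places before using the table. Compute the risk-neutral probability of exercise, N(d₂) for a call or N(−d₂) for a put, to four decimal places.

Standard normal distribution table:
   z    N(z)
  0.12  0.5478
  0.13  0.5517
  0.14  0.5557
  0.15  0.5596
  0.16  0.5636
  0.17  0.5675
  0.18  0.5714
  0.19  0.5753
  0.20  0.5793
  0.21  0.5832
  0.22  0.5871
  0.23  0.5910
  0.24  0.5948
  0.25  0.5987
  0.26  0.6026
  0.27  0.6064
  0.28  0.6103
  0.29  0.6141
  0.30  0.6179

0.5871

T = 0.5;  σ√T = 0.1556
d₁ = [ln(312/308) + (0.068 + ½·0.22²)·0.5] / (σ√T) = (0.0129 + 0.0461) / 0.1556 = 0.3793 → 0.38
d₂ = 0.3793 − 0.1556 = 0.2237 → 0.22
Pr(exercise) under Q = N(d₂) = 0.5871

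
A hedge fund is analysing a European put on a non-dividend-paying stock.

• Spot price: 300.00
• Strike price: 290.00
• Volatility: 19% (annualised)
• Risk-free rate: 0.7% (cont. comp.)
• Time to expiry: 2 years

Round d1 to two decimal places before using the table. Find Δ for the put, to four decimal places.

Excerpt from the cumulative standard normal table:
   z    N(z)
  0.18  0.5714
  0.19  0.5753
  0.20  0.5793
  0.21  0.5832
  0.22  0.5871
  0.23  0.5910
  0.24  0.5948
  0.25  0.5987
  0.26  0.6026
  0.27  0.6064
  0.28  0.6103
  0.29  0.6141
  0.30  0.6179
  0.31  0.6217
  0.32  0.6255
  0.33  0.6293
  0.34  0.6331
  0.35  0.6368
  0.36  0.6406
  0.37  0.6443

-0.3783

σ√T = 0.19·√2 = 0.2687
d₁ = [ln(300/290) + (0.007 + ½·0.19²)·2] / (σ√T) = (0.0339 + 0.0501) / 0.2687 = 0.3126 ≈ 0.31
N(d₁) = N(0.31) = 0.6217
Δ_put = N(d₁) − 1 = 0.6217 − 1 = -0.3783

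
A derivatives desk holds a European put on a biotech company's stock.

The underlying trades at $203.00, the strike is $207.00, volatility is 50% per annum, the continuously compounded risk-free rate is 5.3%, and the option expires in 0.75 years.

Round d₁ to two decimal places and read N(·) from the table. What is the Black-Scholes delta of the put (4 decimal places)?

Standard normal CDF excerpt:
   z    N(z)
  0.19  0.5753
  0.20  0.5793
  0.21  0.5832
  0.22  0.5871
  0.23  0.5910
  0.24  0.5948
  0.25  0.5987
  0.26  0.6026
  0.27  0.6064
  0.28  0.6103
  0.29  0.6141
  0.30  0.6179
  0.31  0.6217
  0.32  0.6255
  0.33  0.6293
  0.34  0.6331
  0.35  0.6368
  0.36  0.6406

T = 0.75;  σ√T = 0.4330
ln(S/K) + (r + σ²/2)T = ln(203/207) + (0.053 + 0.5²/2)·0.75 = -0.0195 + 0.1335 = 0.1140
d₁ = 0.1140 / 0.4330 = 0.2632 ⇒ 0.26
N(d₁) = N(0.26) = 0.6026
Δ_put = N(d₁) − 1 = 0.6026 − 1 = -0.3974

-0.3974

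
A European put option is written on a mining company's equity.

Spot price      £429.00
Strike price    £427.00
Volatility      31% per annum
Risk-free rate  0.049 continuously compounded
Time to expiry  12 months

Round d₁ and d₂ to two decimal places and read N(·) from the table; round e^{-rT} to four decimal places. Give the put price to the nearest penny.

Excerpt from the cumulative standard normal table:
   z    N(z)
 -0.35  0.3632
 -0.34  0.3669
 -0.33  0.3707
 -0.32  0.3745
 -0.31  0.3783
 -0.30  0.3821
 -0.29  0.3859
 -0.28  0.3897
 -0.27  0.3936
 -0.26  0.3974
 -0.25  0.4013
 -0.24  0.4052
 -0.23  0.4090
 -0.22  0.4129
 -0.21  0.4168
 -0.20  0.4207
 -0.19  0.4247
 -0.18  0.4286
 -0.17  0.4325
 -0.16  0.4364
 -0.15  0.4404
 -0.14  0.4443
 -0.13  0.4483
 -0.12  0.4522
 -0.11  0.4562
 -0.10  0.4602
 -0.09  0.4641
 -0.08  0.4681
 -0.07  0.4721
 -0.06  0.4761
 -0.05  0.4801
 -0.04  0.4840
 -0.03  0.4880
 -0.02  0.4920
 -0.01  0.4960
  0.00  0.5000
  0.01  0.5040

£41.01

σ√T = 0.31·√1 = 0.3100
d₁ = [ln(429/427) + (0.049 + ½·0.31²)·1] / (σ√T) = (0.0047 + 0.0970) / 0.3100 = 0.3281 → 0.33
d₂ = 0.3281 − 0.3100 = 0.0181 → 0.02
e^(−rT) = e^(−0.049·1) = 0.9522
P = 427·0.9522·N(-0.02) − 429·N(-0.33) = 427·0.9522·0.4920 − 429·0.3707 = 200.0420 − 159.0303 = 41.0117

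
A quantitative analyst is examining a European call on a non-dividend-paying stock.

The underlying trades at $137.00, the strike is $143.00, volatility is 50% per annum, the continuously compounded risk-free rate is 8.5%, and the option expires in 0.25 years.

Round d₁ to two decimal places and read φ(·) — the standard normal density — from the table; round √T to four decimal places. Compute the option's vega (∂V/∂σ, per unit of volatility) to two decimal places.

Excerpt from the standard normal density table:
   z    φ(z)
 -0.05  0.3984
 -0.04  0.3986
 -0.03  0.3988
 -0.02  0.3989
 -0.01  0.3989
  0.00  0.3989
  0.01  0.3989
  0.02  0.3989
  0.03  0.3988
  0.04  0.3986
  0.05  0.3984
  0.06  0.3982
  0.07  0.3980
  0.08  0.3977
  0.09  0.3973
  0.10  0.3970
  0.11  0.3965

σ√T = 0.5 × 0.5000 = 0.2500
ln(S/K) + (r + σ²/2)T = ln(137/143) + (0.085 + 0.5²/2)·0.25 = -0.0429 + 0.0525 = 0.0096
d₁ = 0.0096 / 0.2500 = 0.0385 ⇒ 0.04
√T = √0.25 = 0.5000
φ(d₁) = φ(0.04) = 0.3986
vega = S·φ(d₁)·√T = 137·0.3986·0.5000 = 27.3041

27.30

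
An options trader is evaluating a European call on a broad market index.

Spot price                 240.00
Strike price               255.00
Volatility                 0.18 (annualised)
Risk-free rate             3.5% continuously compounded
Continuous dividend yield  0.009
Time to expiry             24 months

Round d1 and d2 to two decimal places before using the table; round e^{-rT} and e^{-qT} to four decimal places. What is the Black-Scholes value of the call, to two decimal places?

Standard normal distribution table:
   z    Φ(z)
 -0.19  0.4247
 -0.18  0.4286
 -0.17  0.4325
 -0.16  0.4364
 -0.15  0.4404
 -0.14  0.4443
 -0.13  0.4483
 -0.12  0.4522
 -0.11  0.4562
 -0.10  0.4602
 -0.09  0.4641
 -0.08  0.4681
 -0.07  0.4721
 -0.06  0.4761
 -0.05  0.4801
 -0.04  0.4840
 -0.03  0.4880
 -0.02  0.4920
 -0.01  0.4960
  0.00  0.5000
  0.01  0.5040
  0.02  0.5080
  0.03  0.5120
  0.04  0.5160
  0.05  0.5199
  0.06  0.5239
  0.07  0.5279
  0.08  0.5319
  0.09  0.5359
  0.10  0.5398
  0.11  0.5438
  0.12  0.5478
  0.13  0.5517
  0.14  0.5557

22.57

σ√T = 0.18·√2 = 0.2546
d₁ = [ln(240/255) + (0.035 − 0.009 + 0.18²/2)·2] / 0.2546 = [-0.0606 + 0.0844] / 0.2546 = 0.0934 ≈ 0.09
d₂ = d₁ − σ√T = 0.0934 − 0.2546 = -0.1612 ≈ -0.16
e^(−qT) = e^(−0.009·2) = 0.9822;  e^(−rT) = e^(−0.035·2) = 0.9324
N(d₁) = N(0.09) = 0.5359;  N(d₂) = N(-0.16) = 0.4364
C = 240·0.9822·0.5359 − 255·0.9324·0.4364 = 126.3266 − 103.7593 = 22.5673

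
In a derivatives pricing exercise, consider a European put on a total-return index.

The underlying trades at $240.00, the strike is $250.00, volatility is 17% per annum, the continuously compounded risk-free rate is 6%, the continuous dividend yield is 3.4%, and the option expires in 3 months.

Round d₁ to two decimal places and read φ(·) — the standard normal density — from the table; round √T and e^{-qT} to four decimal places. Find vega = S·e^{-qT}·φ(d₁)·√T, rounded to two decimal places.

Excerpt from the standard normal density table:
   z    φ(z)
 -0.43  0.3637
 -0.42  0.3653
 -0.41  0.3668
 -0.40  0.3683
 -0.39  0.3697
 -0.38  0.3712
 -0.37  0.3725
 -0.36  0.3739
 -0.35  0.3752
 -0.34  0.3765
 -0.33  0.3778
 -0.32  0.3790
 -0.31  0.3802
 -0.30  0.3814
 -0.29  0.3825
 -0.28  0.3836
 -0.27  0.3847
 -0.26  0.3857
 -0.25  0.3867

44.49

σ√T = 0.17 × 0.5000 = 0.0850
d₁ = [ln(240/250) + (0.06 − 0.034 + 0.17²/2)·0.25] / 0.0850 = [-0.0408 + 0.0101] / 0.0850 = -0.3613 ⇒ -0.36
√T = √0.25 = 0.5000
φ(d₁) = φ(-0.36) = 0.3739
e^(−qT) = e^(−0.034·0.25) = 0.9915
vega = S·e^(−qT)·φ(d₁)·√T = 240·0.9915·0.3739·0.5000 = 44.4866
(Call and put vega coincide under Black-Scholes.)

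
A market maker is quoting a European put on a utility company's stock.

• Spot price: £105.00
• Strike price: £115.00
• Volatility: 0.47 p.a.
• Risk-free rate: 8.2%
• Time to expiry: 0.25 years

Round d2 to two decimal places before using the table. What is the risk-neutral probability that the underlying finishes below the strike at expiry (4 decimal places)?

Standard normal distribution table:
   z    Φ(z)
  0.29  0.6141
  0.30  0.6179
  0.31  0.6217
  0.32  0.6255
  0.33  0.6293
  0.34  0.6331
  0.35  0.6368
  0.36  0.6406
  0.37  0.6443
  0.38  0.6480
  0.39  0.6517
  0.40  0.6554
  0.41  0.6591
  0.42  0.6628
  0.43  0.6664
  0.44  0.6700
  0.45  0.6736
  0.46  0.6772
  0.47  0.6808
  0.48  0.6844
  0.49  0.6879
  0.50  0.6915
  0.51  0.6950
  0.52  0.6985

σ√T = 0.47 × 0.5000 = 0.2350
d₁ = [ln(105/115) + (0.082 + 0.47²/2)·0.25] / 0.2350 = [-0.0910 + 0.0481] / 0.2350 = -0.1824 ≈ -0.18
d₂ = d₁ − σ√T = -0.1824 − 0.2350 = -0.4174 ≈ -0.42
Risk-neutral Pr[S_T < K] = N(−d₂) = N(0.42) = 0.6628

0.6628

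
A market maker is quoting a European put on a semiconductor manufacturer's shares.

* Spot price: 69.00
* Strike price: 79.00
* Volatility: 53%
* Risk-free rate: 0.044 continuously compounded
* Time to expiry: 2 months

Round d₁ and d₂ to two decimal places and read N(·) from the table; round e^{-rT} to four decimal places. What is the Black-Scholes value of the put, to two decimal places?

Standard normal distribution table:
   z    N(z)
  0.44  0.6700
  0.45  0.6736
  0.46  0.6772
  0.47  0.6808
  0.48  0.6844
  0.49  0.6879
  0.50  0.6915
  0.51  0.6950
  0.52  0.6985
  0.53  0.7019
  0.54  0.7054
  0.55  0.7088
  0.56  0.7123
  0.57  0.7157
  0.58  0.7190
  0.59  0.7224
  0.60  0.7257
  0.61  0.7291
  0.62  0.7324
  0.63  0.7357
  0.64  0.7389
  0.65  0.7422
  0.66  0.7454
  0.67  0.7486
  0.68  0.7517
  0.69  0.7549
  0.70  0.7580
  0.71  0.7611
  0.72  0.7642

12.22

T = 0.1667;  σ√T = 0.2164
d₁ = [ln(69/79) + (0.044 + 0.53²/2)·0.1667] / 0.2164 = [-0.1353 + 0.0307] / 0.2164 = -0.4834 → -0.48
d₂ = d₁ − σ√T = -0.4834 − 0.2164 = -0.6998 → -0.70
e^(−rT) = e^(−0.044·0.1667) = 0.9927
N(−d₂) = N(0.70) = 0.7580;  N(−d₁) = N(0.48) = 0.6844
P = 79·0.9927·0.7580 − 69·0.6844 = 59.4449 − 47.2236 = 12.2213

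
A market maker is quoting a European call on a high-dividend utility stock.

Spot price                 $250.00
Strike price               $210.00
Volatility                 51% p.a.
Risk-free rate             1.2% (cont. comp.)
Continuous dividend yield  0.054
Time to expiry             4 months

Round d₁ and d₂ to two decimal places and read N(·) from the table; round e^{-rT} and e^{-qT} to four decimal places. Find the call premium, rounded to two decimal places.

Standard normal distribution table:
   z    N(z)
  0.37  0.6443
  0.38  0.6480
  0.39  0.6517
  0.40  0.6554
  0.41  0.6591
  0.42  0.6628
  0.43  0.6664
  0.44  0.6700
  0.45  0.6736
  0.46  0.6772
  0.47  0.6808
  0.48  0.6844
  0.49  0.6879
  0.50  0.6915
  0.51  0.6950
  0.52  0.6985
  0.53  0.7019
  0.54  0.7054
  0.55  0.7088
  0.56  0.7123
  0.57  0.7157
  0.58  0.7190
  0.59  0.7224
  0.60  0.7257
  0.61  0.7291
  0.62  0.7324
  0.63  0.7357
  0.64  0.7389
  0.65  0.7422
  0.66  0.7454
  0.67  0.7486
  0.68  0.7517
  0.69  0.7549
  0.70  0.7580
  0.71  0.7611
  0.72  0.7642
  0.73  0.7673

T = 0.3333;  σ√T = 0.2944
d₁ = [ln(250/210) + (0.012 − 0.054 + ½·0.51²)·0.3333] / (σ√T) = (0.1744 + 0.0294) / 0.2944 = 0.6918 ≈ 0.69
d₂ = 0.6918 − 0.2944 = 0.3974 ≈ 0.40
e^(−qT) = e^(−0.054·0.3333) = 0.9822;  e^(−rT) = e^(−0.012·0.3333) = 0.9960
C = 250·0.9822·N(0.69) − 210·0.9960·N(0.40) = 250·0.9822·0.7549 − 210·0.9960·0.6554 = 185.3657 − 137.0835 = 48.2822

$48.28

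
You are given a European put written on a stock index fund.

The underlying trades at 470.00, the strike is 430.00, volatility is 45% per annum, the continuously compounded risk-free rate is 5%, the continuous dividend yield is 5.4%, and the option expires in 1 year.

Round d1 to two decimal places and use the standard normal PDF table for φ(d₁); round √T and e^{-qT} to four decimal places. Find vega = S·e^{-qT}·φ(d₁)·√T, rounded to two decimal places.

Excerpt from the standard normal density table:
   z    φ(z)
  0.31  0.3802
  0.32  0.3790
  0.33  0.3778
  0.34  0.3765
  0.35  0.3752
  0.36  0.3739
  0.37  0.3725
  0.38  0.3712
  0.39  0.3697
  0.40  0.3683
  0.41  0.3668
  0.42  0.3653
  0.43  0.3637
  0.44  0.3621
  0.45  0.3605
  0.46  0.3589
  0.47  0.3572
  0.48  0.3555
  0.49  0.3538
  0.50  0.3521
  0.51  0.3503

σ√T = 0.45·√1 = 0.4500
d₁ = [ln(470/430) + (0.05 − 0.054 + 0.45²/2)·1] / 0.4500 = [0.0889 + 0.0973] / 0.4500 = 0.4138 which rounds to 0.41
√T = √1 = 1.0000
φ(d₁) = φ(0.41) = 0.3668
exp(−qT) = exp(−0.054·1) = 0.9474
vega = S·exp(−qT)·φ(d₁)·√T = 470·0.9474·0.3668·1.0000 = 163.3280

163.33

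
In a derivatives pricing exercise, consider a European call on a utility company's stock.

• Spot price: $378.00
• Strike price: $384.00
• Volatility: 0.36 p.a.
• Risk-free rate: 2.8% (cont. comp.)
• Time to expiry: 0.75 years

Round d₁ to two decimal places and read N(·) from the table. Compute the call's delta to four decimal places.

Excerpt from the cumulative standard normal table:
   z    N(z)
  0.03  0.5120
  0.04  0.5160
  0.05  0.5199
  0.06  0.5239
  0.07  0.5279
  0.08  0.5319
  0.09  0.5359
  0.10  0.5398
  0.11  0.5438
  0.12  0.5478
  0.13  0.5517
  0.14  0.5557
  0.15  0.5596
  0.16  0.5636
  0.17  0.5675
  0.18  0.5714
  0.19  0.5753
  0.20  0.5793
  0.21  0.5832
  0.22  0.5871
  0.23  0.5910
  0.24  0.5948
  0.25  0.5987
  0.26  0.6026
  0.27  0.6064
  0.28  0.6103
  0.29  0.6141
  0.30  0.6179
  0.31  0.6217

σ√T = 0.36·√0.75 = 0.3118
d₁ = [ln(378/384) + (0.028 + 0.36²/2)·0.75] / 0.3118 = [-0.0157 + 0.0696] / 0.3118 = 0.1727 → 0.17
N(d₁) = N(0.17) = 0.5675
Δ_call = N(d₁) = 0.5675

0.5675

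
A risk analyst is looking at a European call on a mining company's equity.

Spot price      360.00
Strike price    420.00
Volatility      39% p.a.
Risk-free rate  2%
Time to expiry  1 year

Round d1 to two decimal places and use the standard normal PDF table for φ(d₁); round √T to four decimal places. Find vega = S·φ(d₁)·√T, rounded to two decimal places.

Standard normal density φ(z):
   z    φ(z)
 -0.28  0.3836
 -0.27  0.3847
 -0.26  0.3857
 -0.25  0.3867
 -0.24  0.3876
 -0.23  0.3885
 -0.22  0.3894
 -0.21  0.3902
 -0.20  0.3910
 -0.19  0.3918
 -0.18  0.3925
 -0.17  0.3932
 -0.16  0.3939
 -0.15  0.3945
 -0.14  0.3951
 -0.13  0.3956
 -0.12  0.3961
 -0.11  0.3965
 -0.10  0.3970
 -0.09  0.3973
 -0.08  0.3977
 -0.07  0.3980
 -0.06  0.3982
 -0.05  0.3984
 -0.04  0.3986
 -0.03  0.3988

σ√T = 0.39 × 1.0000 = 0.3900
d₁ = [ln(360/420) + (0.02 + 0.39²/2)·1] / 0.3900 = [-0.1542 + 0.0961] / 0.3900 = -0.1490 → -0.15
√T = √1 = 1.0000
φ(d₁) = φ(-0.15) = 0.3945
vega = S·φ(d₁)·√T = 360·0.3945·1.0000 = 142.0200
(The put has the same vega.)

142.02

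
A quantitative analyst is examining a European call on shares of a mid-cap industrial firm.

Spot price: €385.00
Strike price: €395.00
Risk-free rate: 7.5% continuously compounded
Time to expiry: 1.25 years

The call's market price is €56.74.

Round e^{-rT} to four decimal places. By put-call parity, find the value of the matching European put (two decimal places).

€31.39

e^(−rT) = e^(−0.075·1.25) = 0.9105
Put-call parity: C − P = S − K·e^(−rT) = 385 − 395·0.9105 = 385 − 359.6475 = 25.3525
P = C − (C − P) = 56.74 − (25.3525) = 31.3875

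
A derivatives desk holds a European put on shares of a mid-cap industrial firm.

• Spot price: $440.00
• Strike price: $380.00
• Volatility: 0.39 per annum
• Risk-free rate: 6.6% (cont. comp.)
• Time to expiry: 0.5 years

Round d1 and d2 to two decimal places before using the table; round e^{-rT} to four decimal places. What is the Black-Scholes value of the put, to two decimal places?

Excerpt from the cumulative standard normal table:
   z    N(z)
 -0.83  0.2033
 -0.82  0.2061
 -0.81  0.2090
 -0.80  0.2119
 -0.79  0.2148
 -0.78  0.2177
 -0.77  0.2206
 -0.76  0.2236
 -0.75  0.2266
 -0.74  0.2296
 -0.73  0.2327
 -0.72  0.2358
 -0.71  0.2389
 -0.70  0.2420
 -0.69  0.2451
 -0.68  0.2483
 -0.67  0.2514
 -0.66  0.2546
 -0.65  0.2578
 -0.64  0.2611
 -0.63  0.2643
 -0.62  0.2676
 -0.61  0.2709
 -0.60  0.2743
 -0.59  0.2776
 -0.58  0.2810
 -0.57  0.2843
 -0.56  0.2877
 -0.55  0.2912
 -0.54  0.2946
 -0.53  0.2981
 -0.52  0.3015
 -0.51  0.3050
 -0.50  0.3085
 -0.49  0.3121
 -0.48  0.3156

T = 0.5;  σ√T = 0.2758
ln(S/K) + (r + σ²/2)T = ln(440/380) + (0.066 + 0.39²/2)·0.5 = 0.1466 + 0.0710 = 0.2176
d₁ = 0.2176 / 0.2758 = 0.7892 → 0.79
d₂ = d₁ − σ√T = 0.7892 − 0.2758 = 0.5134 → 0.51
e^(−rT) = e^(−0.066·0.5) = 0.9675
N(−d₂) = N(-0.51) = 0.3050;  N(−d₁) = N(-0.79) = 0.2148
P = 380·0.9675·0.3050 − 440·0.2148 = 112.1333 − 94.5120 = 17.6213

$17.62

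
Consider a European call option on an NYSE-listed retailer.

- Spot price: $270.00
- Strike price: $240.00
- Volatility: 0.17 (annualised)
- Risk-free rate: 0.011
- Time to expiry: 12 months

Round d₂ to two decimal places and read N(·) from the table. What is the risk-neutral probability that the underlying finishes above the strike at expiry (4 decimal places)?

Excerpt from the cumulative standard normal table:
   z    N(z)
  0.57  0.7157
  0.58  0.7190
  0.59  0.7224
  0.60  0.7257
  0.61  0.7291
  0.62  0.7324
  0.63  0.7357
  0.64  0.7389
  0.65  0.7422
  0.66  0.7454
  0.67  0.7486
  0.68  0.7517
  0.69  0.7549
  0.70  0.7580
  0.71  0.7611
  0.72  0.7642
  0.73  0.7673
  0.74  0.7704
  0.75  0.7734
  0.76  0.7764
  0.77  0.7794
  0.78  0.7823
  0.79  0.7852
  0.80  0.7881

σ√T = 0.17·√1 = 0.1700
ln(S/K) + (r + σ²/2)T = ln(270/240) + (0.011 + 0.17²/2)·1 = 0.1178 + 0.0255 = 0.1432
d₁ = 0.1432 / 0.1700 = 0.8425 → 0.84
d₂ = d₁ − σ√T = 0.8425 − 0.1700 = 0.6725 → 0.67
Risk-neutral Pr[S_T > K] = N(d₂) = N(0.67) = 0.7486

0.7486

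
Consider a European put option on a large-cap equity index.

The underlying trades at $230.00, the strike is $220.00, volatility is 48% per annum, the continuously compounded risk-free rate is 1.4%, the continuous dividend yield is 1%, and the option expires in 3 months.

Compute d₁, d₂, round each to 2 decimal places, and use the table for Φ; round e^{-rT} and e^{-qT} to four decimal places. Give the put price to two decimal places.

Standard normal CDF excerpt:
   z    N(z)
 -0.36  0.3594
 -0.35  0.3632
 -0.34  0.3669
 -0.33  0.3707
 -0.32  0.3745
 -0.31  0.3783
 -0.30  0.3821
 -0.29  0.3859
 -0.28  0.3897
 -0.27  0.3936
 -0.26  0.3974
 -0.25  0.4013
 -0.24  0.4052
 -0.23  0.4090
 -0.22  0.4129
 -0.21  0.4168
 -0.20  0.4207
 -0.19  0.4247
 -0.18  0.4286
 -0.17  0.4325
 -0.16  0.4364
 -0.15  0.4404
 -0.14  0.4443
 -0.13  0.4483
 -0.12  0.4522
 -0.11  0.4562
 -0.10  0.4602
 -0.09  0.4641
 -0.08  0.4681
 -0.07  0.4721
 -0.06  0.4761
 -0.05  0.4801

σ√T = 0.48·√0.25 = 0.2400
d₁ = [ln(230/220) + (0.014 − 0.01 + 0.48²/2)·0.25] / 0.2400 = [0.0445 + 0.0298] / 0.2400 = 0.3094 which rounds to 0.31
d₂ = d₁ − σ√T = 0.3094 − 0.2400 = 0.0694 which rounds to 0.07
e^(−qT) = e^(−0.01·0.25) = 0.9975;  e^(−rT) = e^(−0.014·0.25) = 0.9965
N(−d₂) = N(-0.07) = 0.4721;  N(−d₁) = N(-0.31) = 0.3783
P = 220·0.9965·0.4721 − 230·0.9975·0.3783 = 103.4985 − 86.7915 = 16.7070

$16.71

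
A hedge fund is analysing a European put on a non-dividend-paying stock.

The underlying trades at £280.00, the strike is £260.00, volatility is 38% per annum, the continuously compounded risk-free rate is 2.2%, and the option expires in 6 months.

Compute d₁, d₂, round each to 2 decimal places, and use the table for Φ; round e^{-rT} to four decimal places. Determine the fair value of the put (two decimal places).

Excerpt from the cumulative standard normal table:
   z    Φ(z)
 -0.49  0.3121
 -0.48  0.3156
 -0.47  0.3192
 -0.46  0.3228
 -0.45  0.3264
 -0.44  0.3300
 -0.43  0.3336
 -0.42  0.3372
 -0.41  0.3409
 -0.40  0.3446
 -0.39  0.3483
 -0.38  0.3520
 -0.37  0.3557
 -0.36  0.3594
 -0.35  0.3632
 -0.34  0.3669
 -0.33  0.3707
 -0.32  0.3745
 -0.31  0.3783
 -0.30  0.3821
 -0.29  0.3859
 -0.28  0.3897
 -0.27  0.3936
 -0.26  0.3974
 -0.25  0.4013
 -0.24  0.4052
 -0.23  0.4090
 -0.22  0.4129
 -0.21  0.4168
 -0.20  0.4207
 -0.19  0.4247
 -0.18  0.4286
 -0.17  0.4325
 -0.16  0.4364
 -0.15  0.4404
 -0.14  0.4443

σ√T = 0.38 × 0.7071 = 0.2687
d₁ = [ln(280/260) + (0.022 + 0.38²/2)·0.5] / 0.2687 = [0.0741 + 0.0471] / 0.2687 = 0.4511 which rounds to 0.45
d₂ = d₁ − σ√T = 0.4511 − 0.2687 = 0.1824 which rounds to 0.18
e^(−rT) = e^(−0.022·0.5) = 0.9891
N(−d₂) = N(-0.18) = 0.4286;  N(−d₁) = N(-0.45) = 0.3264
P = 260·0.9891·0.4286 − 280·0.3264 = 110.2213 − 91.3920 = 18.8293

£18.83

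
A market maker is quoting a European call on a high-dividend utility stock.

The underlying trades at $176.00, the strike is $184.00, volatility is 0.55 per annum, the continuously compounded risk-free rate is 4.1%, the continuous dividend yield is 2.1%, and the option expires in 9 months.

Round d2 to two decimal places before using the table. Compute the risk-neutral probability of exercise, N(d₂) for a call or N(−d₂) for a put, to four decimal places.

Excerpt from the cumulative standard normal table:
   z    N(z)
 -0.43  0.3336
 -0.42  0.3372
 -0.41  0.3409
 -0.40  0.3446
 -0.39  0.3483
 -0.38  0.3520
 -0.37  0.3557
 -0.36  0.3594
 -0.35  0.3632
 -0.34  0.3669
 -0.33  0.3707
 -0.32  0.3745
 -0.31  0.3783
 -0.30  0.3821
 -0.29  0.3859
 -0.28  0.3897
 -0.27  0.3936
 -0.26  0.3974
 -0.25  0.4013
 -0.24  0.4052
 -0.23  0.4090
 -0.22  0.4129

σ√T = 0.55·√0.75 = 0.4763
d₁ = [ln(176/184) + (0.041 − 0.021 + ½·0.55²)·0.75] / (σ√T) = (-0.0445 + 0.1284) / 0.4763 = 0.1763 which rounds to 0.18
d₂ = 0.1763 − 0.4763 = -0.3000 which rounds to -0.30
Pr(exercise) under Q = N(d₂) = 0.3821

0.3821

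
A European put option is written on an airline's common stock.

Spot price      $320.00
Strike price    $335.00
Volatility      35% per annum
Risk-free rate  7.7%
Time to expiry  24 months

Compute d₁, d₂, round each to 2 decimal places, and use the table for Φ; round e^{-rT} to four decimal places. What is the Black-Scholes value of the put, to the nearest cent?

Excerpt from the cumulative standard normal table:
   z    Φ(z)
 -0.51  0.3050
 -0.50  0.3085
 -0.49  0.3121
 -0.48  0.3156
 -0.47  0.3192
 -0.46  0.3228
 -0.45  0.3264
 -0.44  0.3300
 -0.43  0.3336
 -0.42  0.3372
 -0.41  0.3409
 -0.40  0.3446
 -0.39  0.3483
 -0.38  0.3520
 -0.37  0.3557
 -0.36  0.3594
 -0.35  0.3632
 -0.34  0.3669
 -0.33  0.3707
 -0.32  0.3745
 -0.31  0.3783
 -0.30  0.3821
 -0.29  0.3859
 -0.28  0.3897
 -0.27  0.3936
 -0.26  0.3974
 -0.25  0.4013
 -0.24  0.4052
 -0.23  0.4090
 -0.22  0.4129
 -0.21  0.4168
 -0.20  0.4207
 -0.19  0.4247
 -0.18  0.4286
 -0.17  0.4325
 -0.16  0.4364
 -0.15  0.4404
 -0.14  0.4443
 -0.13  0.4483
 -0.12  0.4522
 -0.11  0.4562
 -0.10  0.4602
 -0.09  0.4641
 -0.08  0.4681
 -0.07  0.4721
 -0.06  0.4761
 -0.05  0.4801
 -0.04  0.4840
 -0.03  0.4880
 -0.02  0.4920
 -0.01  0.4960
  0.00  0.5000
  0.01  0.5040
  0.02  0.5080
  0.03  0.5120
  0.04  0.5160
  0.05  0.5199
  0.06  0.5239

σ√T = 0.35·√2 = 0.4950
d₁ = [ln(320/335) + (0.077 + 0.35²/2)·2] / 0.4950 = [-0.0458 + 0.2765] / 0.4950 = 0.4661 ⇒ 0.47
d₂ = d₁ − σ√T = 0.4661 − 0.4950 = -0.0289 ⇒ -0.03
exp(−rT) = exp(−0.077·2) = 0.8573
P = 335·0.8573·N(0.03) − 320·N(-0.47) = 335·0.8573·0.5120 − 320·0.3192 = 147.0441 − 102.1440 = 44.9001

$44.90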